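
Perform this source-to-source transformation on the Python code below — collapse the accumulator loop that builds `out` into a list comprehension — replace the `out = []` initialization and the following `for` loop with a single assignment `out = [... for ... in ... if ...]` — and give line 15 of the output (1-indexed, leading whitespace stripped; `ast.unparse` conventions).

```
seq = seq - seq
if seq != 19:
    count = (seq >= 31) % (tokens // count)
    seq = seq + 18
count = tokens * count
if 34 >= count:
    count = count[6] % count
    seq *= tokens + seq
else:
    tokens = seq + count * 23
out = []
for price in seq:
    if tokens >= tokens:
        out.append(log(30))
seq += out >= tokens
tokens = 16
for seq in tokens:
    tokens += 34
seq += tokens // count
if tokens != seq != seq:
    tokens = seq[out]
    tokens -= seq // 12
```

tokens += 34

Transformed code:
seq = seq - seq
if seq != 19:
    count = (seq >= 31) % (tokens // count)
    seq = seq + 18
count = tokens * count
if 34 >= count:
    count = count[6] % count
    seq *= tokens + seq
else:
    tokens = seq + count * 23
out = [log(30) for price in seq if tokens >= tokens]
seq += out >= tokens
tokens = 16
for seq in tokens:
    tokens += 34
seq += tokens // count
if tokens != seq != seq:
    tokens = seq[out]
    tokens -= seq // 12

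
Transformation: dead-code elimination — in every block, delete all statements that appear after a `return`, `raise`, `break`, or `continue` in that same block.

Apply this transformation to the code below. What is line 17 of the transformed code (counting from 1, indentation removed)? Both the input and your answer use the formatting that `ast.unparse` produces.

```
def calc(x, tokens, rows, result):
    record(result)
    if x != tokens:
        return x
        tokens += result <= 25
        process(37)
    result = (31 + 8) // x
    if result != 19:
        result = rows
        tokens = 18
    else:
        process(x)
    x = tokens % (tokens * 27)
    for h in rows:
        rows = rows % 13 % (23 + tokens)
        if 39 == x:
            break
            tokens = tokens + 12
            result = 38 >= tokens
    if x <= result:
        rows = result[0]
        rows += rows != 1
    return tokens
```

rows = result[0]

Transformed code:
def calc(x, tokens, rows, result):
    record(result)
    if x != tokens:
        return x
    result = (31 + 8) // x
    if result != 19:
        result = rows
        tokens = 18
    else:
        process(x)
    x = tokens % (tokens * 27)
    for h in rows:
        rows = rows % 13 % (23 + tokens)
        if 39 == x:
            break
    if x <= result:
        rows = result[0]
        rows += rows != 1
    return tokens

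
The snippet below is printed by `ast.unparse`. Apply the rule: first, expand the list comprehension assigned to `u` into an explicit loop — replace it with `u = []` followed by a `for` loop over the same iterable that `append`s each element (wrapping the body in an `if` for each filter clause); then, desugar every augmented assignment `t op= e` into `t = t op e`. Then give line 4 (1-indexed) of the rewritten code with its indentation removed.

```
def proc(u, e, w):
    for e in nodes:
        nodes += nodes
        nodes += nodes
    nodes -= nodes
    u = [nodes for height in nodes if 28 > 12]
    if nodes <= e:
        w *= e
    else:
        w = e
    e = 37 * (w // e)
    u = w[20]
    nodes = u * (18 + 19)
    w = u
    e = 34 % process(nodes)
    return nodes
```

nodes = nodes + nodes

Transformed code:
def proc(u, e, w):
    for e in nodes:
        nodes = nodes + nodes
        nodes = nodes + nodes
    nodes = nodes - nodes
    u = []
    for height in nodes:
        if 28 > 12:
            u.append(nodes)
    if nodes <= e:
        w = w * e
    else:
        w = e
    e = 37 * (w // e)
    u = w[20]
    nodes = u * (18 + 19)
    w = u
    e = 34 % process(nodes)
    return nodes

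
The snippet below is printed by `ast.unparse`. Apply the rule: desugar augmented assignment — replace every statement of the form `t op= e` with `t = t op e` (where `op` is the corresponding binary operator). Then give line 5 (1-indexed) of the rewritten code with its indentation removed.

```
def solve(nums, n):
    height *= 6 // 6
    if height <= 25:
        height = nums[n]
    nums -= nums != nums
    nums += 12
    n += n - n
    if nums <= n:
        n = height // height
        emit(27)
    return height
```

nums = nums - (nums != nums)

Transformed code:
def solve(nums, n):
    height = height * (6 // 6)
    if height <= 25:
        height = nums[n]
    nums = nums - (nums != nums)
    nums = nums + 12
    n = n + (n - n)
    if nums <= n:
        n = height // height
        emit(27)
    return height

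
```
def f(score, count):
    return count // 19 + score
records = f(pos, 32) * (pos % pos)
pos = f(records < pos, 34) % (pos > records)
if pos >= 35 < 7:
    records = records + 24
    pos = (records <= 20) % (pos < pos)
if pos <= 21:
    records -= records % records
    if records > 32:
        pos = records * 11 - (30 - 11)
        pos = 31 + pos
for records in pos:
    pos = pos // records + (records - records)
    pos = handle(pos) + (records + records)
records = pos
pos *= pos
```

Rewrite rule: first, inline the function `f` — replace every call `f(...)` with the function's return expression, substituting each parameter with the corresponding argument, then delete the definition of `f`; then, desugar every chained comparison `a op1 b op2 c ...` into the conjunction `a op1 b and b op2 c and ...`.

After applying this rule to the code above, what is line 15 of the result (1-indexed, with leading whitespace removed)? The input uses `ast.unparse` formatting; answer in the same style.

Transformed code:
records = (32 // 19 + pos) * (pos % pos)
pos = (34 // 19 + (records < pos)) % (pos > records)
if pos >= 35 and 35 < 7:
    records = records + 24
    pos = (records <= 20) % (pos < pos)
if pos <= 21:
    records -= records % records
    if records > 32:
        pos = records * 11 - (30 - 11)
        pos = 31 + pos
for records in pos:
    pos = pos // records + (records - records)
    pos = handle(pos) + (records + records)
records = pos
pos *= pos

pos *= pos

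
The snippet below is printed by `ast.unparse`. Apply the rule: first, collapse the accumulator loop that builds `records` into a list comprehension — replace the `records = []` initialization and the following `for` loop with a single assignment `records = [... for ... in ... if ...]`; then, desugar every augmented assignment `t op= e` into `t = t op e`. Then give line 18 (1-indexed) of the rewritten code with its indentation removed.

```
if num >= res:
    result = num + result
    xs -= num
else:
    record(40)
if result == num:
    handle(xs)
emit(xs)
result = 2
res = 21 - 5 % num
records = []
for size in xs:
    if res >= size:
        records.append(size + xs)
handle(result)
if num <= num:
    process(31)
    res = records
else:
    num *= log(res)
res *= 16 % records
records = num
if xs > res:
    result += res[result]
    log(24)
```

res = res * (16 % records)

Transformed code:
if num >= res:
    result = num + result
    xs = xs - num
else:
    record(40)
if result == num:
    handle(xs)
emit(xs)
result = 2
res = 21 - 5 % num
records = [size + xs for size in xs if res >= size]
handle(result)
if num <= num:
    process(31)
    res = records
else:
    num = num * log(res)
res = res * (16 % records)
records = num
if xs > res:
    result = result + res[result]
    log(24)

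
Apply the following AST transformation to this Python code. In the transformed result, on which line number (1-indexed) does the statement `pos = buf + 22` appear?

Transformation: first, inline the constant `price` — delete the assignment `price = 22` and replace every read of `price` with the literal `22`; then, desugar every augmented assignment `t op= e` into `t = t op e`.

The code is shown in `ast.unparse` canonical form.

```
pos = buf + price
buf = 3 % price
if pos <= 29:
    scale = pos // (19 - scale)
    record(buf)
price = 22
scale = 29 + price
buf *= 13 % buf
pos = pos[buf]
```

1

Transformed code:
pos = buf + 22
buf = 3 % 22
if pos <= 29:
    scale = pos // (19 - scale)
    record(buf)
scale = 29 + 22
buf = buf * (13 % buf)
pos = pos[buf]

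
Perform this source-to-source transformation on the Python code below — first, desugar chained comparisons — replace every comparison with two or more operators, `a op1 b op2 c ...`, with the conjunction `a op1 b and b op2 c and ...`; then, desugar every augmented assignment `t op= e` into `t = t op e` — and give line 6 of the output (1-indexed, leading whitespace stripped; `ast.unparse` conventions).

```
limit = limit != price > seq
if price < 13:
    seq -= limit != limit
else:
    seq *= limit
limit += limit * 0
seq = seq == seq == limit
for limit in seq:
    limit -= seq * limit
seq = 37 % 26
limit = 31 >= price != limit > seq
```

Transformed code:
limit = limit != price and price > seq
if price < 13:
    seq = seq - (limit != limit)
else:
    seq = seq * limit
limit = limit + limit * 0
seq = seq == seq and seq == limit
for limit in seq:
    limit = limit - seq * limit
seq = 37 % 26
limit = 31 >= price and price != limit and (limit > seq)

limit = limit + limit * 0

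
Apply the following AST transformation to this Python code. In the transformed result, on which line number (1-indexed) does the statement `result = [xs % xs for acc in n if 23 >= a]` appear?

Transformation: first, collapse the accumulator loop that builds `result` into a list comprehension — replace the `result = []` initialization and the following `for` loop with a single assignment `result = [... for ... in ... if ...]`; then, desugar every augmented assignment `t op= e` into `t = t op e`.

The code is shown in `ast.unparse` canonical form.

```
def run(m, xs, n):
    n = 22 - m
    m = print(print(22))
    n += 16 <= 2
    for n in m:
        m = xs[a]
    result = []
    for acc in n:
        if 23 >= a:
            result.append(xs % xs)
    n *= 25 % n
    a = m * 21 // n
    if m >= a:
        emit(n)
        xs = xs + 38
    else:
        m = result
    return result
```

7

Transformed code:
def run(m, xs, n):
    n = 22 - m
    m = print(print(22))
    n = n + (16 <= 2)
    for n in m:
        m = xs[a]
    result = [xs % xs for acc in n if 23 >= a]
    n = n * (25 % n)
    a = m * 21 // n
    if m >= a:
        emit(n)
        xs = xs + 38
    else:
        m = result
    return result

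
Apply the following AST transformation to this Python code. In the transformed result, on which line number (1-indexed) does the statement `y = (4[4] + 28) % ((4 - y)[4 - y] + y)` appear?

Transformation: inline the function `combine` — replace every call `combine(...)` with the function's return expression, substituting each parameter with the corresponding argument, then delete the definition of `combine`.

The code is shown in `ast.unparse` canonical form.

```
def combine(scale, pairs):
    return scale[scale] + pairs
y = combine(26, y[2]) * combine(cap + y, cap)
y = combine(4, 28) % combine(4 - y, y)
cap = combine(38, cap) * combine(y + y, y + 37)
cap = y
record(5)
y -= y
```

Transformed code:
y = (26[26] + y[2]) * ((cap + y)[cap + y] + cap)
y = (4[4] + 28) % ((4 - y)[4 - y] + y)
cap = (38[38] + cap) * ((y + y)[y + y] + (y + 37))
cap = y
record(5)
y -= y

2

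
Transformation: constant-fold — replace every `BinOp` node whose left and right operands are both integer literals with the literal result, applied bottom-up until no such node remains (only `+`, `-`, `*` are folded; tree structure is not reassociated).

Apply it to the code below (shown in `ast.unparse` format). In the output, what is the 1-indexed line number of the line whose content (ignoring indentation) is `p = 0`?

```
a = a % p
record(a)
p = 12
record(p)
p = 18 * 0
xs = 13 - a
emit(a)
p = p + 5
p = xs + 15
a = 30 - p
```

Transformed code:
a = a % p
record(a)
p = 12
record(p)
p = 0
xs = 13 - a
emit(a)
p = p + 5
p = xs + 15
a = 30 - p

5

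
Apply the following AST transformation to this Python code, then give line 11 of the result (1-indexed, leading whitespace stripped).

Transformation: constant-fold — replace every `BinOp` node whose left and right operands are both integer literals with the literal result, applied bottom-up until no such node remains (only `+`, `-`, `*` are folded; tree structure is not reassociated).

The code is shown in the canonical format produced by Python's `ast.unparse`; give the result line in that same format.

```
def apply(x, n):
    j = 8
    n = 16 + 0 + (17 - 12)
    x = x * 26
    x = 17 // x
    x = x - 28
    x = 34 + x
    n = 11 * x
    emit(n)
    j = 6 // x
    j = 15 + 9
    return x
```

Transformed code:
def apply(x, n):
    j = 8
    n = 21
    x = x * 26
    x = 17 // x
    x = x - 28
    x = 34 + x
    n = 11 * x
    emit(n)
    j = 6 // x
    j = 24
    return x

j = 24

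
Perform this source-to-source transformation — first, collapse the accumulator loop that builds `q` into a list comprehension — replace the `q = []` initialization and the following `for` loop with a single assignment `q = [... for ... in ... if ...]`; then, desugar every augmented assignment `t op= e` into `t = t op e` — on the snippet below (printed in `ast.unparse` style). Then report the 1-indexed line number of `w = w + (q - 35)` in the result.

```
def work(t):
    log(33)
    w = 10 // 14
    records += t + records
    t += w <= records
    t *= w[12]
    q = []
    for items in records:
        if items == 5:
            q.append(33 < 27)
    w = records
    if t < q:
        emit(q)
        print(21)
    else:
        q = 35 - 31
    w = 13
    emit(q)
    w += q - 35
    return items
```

Transformed code:
def work(t):
    log(33)
    w = 10 // 14
    records = records + (t + records)
    t = t + (w <= records)
    t = t * w[12]
    q = [33 < 27 for items in records if items == 5]
    w = records
    if t < q:
        emit(q)
        print(21)
    else:
        q = 35 - 31
    w = 13
    emit(q)
    w = w + (q - 35)
    return items

16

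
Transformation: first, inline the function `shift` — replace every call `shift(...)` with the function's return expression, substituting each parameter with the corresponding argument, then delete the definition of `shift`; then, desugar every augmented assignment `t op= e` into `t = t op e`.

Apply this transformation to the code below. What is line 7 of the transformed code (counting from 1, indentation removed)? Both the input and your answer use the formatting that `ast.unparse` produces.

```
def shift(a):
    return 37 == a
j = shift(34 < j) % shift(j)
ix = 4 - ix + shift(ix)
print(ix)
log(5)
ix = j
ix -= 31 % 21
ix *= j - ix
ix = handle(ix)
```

ix = ix * (j - ix)

Transformed code:
j = (37 == (34 < j)) % (37 == j)
ix = 4 - ix + (37 == ix)
print(ix)
log(5)
ix = j
ix = ix - 31 % 21
ix = ix * (j - ix)
ix = handle(ix)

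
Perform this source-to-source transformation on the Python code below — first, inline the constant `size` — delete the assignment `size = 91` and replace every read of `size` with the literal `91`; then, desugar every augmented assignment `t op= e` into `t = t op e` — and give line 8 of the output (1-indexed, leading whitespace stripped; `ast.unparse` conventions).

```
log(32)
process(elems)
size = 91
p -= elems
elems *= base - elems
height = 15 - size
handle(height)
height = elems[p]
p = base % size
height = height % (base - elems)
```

p = base % 91

Transformed code:
log(32)
process(elems)
p = p - elems
elems = elems * (base - elems)
height = 15 - 91
handle(height)
height = elems[p]
p = base % 91
height = height % (base - elems)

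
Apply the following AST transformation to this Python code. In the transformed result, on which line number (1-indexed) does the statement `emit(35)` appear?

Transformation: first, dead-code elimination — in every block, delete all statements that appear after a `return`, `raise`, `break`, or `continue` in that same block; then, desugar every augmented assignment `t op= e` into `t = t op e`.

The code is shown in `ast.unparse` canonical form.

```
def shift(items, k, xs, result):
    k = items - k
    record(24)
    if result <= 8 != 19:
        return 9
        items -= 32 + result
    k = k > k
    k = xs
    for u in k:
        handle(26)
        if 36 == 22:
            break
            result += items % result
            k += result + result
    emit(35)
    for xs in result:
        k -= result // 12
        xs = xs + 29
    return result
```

12

Transformed code:
def shift(items, k, xs, result):
    k = items - k
    record(24)
    if result <= 8 != 19:
        return 9
    k = k > k
    k = xs
    for u in k:
        handle(26)
        if 36 == 22:
            break
    emit(35)
    for xs in result:
        k = k - result // 12
        xs = xs + 29
    return result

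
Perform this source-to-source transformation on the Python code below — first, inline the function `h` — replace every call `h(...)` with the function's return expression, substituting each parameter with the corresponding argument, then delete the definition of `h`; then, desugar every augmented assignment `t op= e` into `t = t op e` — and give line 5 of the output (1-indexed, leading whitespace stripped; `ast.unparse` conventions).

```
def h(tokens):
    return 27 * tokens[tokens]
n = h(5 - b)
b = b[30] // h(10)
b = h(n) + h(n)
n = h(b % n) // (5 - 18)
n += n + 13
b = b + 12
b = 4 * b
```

Transformed code:
n = 27 * (5 - b)[5 - b]
b = b[30] // (27 * 10[10])
b = 27 * n[n] + 27 * n[n]
n = 27 * (b % n)[b % n] // (5 - 18)
n = n + (n + 13)
b = b + 12
b = 4 * b

n = n + (n + 13)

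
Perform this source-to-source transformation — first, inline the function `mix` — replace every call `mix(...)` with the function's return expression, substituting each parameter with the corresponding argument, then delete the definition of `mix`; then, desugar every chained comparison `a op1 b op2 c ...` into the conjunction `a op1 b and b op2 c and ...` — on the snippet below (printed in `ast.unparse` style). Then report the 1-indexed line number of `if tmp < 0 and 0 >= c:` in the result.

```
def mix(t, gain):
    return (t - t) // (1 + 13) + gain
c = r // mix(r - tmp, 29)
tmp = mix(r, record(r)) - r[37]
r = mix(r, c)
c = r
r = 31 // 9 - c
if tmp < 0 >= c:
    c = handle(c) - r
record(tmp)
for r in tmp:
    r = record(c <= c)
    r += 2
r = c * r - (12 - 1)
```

6

Transformed code:
c = r // ((r - tmp - (r - tmp)) // (1 + 13) + 29)
tmp = (r - r) // (1 + 13) + record(r) - r[37]
r = (r - r) // (1 + 13) + c
c = r
r = 31 // 9 - c
if tmp < 0 and 0 >= c:
    c = handle(c) - r
record(tmp)
for r in tmp:
    r = record(c <= c)
    r += 2
r = c * r - (12 - 1)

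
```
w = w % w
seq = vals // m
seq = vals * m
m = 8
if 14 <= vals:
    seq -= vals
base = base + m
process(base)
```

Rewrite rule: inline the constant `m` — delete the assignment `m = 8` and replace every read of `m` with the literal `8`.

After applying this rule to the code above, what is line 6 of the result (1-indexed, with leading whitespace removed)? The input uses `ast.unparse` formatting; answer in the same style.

base = base + 8

Transformed code:
w = w % w
seq = vals // 8
seq = vals * 8
if 14 <= vals:
    seq -= vals
base = base + 8
process(base)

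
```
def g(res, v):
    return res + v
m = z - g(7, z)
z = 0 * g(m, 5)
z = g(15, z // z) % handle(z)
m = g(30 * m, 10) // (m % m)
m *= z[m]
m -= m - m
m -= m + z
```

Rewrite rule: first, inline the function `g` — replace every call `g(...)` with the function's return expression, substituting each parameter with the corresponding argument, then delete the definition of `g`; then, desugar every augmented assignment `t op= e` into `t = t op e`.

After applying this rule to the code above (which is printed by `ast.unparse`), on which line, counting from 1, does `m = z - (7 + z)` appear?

Transformed code:
m = z - (7 + z)
z = 0 * (m + 5)
z = (15 + z // z) % handle(z)
m = (30 * m + 10) // (m % m)
m = m * z[m]
m = m - (m - m)
m = m - (m + z)

1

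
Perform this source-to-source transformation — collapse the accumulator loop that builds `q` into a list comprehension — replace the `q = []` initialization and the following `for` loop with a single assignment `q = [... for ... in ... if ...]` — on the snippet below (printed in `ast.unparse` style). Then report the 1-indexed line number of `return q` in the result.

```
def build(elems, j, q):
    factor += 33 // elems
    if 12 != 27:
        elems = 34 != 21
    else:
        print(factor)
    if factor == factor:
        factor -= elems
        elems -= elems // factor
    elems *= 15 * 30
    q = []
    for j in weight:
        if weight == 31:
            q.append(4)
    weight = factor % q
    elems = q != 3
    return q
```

14

Transformed code:
def build(elems, j, q):
    factor += 33 // elems
    if 12 != 27:
        elems = 34 != 21
    else:
        print(factor)
    if factor == factor:
        factor -= elems
        elems -= elems // factor
    elems *= 15 * 30
    q = [4 for j in weight if weight == 31]
    weight = factor % q
    elems = q != 3
    return q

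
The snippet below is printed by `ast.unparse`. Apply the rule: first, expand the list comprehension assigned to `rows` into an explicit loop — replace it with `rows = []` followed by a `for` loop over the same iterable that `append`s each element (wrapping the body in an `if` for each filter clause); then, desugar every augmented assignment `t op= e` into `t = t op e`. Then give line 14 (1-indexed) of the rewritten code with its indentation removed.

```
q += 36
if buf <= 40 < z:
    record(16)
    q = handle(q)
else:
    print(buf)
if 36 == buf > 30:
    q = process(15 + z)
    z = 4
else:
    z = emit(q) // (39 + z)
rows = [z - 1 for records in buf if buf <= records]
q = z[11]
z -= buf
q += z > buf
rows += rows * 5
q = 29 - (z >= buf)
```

Transformed code:
q = q + 36
if buf <= 40 < z:
    record(16)
    q = handle(q)
else:
    print(buf)
if 36 == buf > 30:
    q = process(15 + z)
    z = 4
else:
    z = emit(q) // (39 + z)
rows = []
for records in buf:
    if buf <= records:
        rows.append(z - 1)
q = z[11]
z = z - buf
q = q + (z > buf)
rows = rows + rows * 5
q = 29 - (z >= buf)

if buf <= records:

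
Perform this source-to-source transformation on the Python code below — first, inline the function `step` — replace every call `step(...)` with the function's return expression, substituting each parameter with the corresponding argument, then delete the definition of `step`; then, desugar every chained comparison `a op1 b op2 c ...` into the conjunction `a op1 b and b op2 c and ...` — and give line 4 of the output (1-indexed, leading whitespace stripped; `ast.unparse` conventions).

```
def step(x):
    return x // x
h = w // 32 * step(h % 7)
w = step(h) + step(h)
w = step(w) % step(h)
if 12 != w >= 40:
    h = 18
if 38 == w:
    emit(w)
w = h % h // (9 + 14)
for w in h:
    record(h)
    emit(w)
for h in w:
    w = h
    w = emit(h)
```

Transformed code:
h = w // 32 * (h % 7 // (h % 7))
w = h // h + h // h
w = w // w % (h // h)
if 12 != w and w >= 40:
    h = 18
if 38 == w:
    emit(w)
w = h % h // (9 + 14)
for w in h:
    record(h)
    emit(w)
for h in w:
    w = h
    w = emit(h)

if 12 != w and w >= 40:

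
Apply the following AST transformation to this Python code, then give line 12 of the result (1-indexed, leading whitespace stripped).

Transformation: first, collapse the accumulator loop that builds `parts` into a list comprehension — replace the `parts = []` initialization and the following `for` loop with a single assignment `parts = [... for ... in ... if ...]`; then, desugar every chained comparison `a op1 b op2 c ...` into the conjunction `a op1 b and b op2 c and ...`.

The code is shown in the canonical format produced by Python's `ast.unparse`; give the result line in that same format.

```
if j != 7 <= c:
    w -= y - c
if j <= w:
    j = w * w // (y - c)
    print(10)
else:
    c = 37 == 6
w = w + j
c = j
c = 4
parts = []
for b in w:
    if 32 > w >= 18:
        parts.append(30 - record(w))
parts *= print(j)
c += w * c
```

Transformed code:
if j != 7 and 7 <= c:
    w -= y - c
if j <= w:
    j = w * w // (y - c)
    print(10)
else:
    c = 37 == 6
w = w + j
c = j
c = 4
parts = [30 - record(w) for b in w if 32 > w and w >= 18]
parts *= print(j)
c += w * c

parts *= print(j)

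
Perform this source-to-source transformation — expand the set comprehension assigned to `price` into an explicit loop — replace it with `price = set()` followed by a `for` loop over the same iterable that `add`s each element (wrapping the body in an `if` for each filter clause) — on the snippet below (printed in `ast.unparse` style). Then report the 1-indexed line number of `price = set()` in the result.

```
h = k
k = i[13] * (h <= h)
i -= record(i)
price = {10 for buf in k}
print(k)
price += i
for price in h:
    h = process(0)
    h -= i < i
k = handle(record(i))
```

4

Transformed code:
h = k
k = i[13] * (h <= h)
i -= record(i)
price = set()
for buf in k:
    price.add(10)
print(k)
price += i
for price in h:
    h = process(0)
    h -= i < i
k = handle(record(i))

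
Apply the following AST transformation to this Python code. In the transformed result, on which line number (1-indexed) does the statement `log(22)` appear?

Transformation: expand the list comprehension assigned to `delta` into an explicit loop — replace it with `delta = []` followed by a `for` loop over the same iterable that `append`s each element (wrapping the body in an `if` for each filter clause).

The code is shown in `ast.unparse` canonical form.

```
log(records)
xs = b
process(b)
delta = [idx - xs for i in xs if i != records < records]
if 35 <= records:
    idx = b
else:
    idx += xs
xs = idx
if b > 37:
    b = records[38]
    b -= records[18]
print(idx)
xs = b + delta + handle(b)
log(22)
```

18

Transformed code:
log(records)
xs = b
process(b)
delta = []
for i in xs:
    if i != records < records:
        delta.append(idx - xs)
if 35 <= records:
    idx = b
else:
    idx += xs
xs = idx
if b > 37:
    b = records[38]
    b -= records[18]
print(idx)
xs = b + delta + handle(b)
log(22)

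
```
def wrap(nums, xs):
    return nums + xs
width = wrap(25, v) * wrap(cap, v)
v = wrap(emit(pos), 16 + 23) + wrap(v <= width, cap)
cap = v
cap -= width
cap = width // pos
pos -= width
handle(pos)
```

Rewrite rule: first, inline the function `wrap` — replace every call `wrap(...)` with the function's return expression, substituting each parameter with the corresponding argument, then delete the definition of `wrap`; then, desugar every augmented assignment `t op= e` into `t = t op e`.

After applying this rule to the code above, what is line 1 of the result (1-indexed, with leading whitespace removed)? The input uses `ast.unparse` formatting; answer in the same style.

width = (25 + v) * (cap + v)

Transformed code:
width = (25 + v) * (cap + v)
v = emit(pos) + (16 + 23) + ((v <= width) + cap)
cap = v
cap = cap - width
cap = width // pos
pos = pos - width
handle(pos)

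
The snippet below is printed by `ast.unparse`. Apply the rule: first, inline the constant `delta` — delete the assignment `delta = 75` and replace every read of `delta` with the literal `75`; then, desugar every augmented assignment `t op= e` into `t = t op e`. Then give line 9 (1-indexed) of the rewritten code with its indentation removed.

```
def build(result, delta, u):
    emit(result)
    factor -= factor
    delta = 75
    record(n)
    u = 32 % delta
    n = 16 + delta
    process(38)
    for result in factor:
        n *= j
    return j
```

Transformed code:
def build(result, delta, u):
    emit(result)
    factor = factor - factor
    record(n)
    u = 32 % 75
    n = 16 + 75
    process(38)
    for result in factor:
        n = n * j
    return j

n = n * j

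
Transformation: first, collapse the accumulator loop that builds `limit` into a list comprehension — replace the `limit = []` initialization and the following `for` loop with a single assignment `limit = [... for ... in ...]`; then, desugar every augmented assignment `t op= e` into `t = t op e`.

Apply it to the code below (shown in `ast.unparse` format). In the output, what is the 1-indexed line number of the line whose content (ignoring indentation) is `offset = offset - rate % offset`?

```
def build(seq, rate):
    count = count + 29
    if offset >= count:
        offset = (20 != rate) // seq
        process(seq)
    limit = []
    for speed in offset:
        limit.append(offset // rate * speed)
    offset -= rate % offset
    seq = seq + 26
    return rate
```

Transformed code:
def build(seq, rate):
    count = count + 29
    if offset >= count:
        offset = (20 != rate) // seq
        process(seq)
    limit = [offset // rate * speed for speed in offset]
    offset = offset - rate % offset
    seq = seq + 26
    return rate

7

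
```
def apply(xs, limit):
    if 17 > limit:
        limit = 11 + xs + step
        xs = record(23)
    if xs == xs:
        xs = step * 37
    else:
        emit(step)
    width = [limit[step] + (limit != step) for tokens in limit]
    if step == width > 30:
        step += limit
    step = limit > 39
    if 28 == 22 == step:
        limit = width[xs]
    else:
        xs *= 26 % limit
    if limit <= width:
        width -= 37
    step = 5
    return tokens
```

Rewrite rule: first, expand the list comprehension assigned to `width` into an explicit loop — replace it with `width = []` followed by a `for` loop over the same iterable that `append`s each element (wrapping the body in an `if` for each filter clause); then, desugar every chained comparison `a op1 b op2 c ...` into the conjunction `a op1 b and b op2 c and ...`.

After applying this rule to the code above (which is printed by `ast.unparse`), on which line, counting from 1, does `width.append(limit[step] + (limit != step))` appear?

Transformed code:
def apply(xs, limit):
    if 17 > limit:
        limit = 11 + xs + step
        xs = record(23)
    if xs == xs:
        xs = step * 37
    else:
        emit(step)
    width = []
    for tokens in limit:
        width.append(limit[step] + (limit != step))
    if step == width and width > 30:
        step += limit
    step = limit > 39
    if 28 == 22 and 22 == step:
        limit = width[xs]
    else:
        xs *= 26 % limit
    if limit <= width:
        width -= 37
    step = 5
    return tokens

11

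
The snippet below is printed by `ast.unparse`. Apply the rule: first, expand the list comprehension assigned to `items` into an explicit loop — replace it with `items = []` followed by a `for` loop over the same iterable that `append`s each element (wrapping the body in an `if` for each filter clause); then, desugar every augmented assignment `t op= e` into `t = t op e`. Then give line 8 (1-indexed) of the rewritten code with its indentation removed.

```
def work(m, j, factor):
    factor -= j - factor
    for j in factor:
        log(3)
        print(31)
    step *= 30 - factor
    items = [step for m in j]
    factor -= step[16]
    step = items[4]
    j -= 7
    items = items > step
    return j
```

Transformed code:
def work(m, j, factor):
    factor = factor - (j - factor)
    for j in factor:
        log(3)
        print(31)
    step = step * (30 - factor)
    items = []
    for m in j:
        items.append(step)
    factor = factor - step[16]
    step = items[4]
    j = j - 7
    items = items > step
    return j

for m in j:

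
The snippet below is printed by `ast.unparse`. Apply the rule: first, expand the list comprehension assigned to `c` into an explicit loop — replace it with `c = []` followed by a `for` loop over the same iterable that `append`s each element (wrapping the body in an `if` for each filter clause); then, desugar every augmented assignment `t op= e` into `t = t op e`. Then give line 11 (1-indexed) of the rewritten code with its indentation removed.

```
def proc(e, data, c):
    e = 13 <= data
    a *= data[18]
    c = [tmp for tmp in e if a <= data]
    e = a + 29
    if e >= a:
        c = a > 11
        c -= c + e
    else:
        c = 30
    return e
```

c = c - (c + e)

Transformed code:
def proc(e, data, c):
    e = 13 <= data
    a = a * data[18]
    c = []
    for tmp in e:
        if a <= data:
            c.append(tmp)
    e = a + 29
    if e >= a:
        c = a > 11
        c = c - (c + e)
    else:
        c = 30
    return e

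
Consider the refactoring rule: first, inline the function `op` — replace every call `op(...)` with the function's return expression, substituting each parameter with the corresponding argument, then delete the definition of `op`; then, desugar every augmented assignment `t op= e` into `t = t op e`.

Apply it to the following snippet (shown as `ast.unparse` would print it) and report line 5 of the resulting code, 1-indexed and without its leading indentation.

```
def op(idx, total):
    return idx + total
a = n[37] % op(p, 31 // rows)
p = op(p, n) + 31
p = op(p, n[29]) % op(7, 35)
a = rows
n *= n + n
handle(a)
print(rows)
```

n = n * (n + n)

Transformed code:
a = n[37] % (p + 31 // rows)
p = p + n + 31
p = (p + n[29]) % (7 + 35)
a = rows
n = n * (n + n)
handle(a)
print(rows)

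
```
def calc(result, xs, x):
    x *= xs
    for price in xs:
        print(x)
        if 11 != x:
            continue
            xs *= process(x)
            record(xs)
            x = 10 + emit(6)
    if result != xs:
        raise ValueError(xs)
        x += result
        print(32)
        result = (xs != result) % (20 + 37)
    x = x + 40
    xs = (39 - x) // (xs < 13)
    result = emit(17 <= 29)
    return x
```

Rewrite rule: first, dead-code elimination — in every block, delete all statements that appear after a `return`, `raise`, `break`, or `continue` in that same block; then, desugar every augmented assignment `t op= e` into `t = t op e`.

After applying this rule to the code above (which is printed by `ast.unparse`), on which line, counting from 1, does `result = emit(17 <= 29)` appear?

11

Transformed code:
def calc(result, xs, x):
    x = x * xs
    for price in xs:
        print(x)
        if 11 != x:
            continue
    if result != xs:
        raise ValueError(xs)
    x = x + 40
    xs = (39 - x) // (xs < 13)
    result = emit(17 <= 29)
    return x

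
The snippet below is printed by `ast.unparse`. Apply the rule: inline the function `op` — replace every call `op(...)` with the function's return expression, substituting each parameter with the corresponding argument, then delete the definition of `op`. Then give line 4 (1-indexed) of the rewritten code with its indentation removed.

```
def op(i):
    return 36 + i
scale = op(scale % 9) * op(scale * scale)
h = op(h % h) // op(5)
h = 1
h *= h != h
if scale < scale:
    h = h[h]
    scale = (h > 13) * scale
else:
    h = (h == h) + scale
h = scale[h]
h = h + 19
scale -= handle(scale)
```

Transformed code:
scale = (36 + scale % 9) * (36 + scale * scale)
h = (36 + h % h) // (36 + 5)
h = 1
h *= h != h
if scale < scale:
    h = h[h]
    scale = (h > 13) * scale
else:
    h = (h == h) + scale
h = scale[h]
h = h + 19
scale -= handle(scale)

h *= h != h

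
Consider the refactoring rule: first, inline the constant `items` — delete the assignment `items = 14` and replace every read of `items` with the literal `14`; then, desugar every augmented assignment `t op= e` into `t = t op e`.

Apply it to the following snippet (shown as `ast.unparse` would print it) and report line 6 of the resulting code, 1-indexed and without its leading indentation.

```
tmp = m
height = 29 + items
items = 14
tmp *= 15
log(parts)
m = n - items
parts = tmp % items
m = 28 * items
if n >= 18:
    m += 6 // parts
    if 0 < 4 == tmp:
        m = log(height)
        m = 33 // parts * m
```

Transformed code:
tmp = m
height = 29 + 14
tmp = tmp * 15
log(parts)
m = n - 14
parts = tmp % 14
m = 28 * 14
if n >= 18:
    m = m + 6 // parts
    if 0 < 4 == tmp:
        m = log(height)
        m = 33 // parts * m

parts = tmp % 14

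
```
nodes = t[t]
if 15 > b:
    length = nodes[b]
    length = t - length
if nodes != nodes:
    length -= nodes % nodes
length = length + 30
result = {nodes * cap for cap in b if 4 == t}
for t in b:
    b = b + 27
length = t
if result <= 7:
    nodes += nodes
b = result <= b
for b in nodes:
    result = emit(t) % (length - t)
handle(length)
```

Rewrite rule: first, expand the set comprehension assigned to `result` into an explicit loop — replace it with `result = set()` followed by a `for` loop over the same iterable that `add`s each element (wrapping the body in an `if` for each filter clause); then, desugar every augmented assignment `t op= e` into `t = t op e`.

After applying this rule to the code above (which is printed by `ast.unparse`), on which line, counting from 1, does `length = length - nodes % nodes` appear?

6

Transformed code:
nodes = t[t]
if 15 > b:
    length = nodes[b]
    length = t - length
if nodes != nodes:
    length = length - nodes % nodes
length = length + 30
result = set()
for cap in b:
    if 4 == t:
        result.add(nodes * cap)
for t in b:
    b = b + 27
length = t
if result <= 7:
    nodes = nodes + nodes
b = result <= b
for b in nodes:
    result = emit(t) % (length - t)
handle(length)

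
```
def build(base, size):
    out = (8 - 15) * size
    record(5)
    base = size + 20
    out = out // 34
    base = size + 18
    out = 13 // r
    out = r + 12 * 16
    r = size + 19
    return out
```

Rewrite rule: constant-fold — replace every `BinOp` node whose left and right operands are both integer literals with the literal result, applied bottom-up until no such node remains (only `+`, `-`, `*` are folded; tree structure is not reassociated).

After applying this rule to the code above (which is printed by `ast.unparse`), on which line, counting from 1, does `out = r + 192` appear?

Transformed code:
def build(base, size):
    out = -7 * size
    record(5)
    base = size + 20
    out = out // 34
    base = size + 18
    out = 13 // r
    out = r + 192
    r = size + 19
    return out

8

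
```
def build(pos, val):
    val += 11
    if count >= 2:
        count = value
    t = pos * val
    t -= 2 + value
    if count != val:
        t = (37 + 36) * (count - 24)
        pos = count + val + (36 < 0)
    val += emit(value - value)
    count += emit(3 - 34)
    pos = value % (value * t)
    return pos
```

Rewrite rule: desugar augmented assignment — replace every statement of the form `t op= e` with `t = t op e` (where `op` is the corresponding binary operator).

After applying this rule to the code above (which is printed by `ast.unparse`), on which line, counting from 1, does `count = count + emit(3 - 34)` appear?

11

Transformed code:
def build(pos, val):
    val = val + 11
    if count >= 2:
        count = value
    t = pos * val
    t = t - (2 + value)
    if count != val:
        t = (37 + 36) * (count - 24)
        pos = count + val + (36 < 0)
    val = val + emit(value - value)
    count = count + emit(3 - 34)
    pos = value % (value * t)
    return pos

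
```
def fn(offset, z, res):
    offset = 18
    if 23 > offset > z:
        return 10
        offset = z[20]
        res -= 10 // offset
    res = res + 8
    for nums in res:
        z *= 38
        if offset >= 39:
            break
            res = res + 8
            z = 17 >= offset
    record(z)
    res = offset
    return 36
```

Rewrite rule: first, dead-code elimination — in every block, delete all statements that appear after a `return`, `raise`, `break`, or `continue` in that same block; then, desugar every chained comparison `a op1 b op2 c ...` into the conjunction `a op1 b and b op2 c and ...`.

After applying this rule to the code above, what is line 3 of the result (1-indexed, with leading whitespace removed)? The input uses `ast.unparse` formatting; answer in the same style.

if 23 > offset and offset > z:

Transformed code:
def fn(offset, z, res):
    offset = 18
    if 23 > offset and offset > z:
        return 10
    res = res + 8
    for nums in res:
        z *= 38
        if offset >= 39:
            break
    record(z)
    res = offset
    return 36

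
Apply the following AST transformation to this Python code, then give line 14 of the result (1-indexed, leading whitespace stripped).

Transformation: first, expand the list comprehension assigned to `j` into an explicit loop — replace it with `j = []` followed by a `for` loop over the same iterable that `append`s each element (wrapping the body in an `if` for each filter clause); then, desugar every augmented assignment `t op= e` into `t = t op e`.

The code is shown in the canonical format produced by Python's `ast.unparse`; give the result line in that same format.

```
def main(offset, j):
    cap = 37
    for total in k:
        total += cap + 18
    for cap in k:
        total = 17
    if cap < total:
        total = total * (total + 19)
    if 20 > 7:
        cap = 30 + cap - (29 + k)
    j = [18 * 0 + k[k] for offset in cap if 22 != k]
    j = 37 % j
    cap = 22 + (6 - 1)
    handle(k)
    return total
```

j.append(18 * 0 + k[k])

Transformed code:
def main(offset, j):
    cap = 37
    for total in k:
        total = total + (cap + 18)
    for cap in k:
        total = 17
    if cap < total:
        total = total * (total + 19)
    if 20 > 7:
        cap = 30 + cap - (29 + k)
    j = []
    for offset in cap:
        if 22 != k:
            j.append(18 * 0 + k[k])
    j = 37 % j
    cap = 22 + (6 - 1)
    handle(k)
    return total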